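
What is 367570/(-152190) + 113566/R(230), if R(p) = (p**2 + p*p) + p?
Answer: -12185302/9065565 ≈ -1.3441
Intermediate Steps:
R(p) = p + 2*p**2 (R(p) = (p**2 + p**2) + p = 2*p**2 + p = p + 2*p**2)
367570/(-152190) + 113566/R(230) = 367570/(-152190) + 113566/((230*(1 + 2*230))) = 367570*(-1/152190) + 113566/((230*(1 + 460))) = -413/171 + 113566/((230*461)) = -413/171 + 113566/106030 = -413/171 + 113566*(1/106030) = -413/171 + 56783/53015 = -12185302/9065565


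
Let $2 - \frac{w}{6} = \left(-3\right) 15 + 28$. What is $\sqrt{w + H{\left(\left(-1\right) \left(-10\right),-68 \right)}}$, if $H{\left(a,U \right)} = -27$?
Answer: $\sqrt{87} \approx 9.3274$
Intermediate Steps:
$w = 114$ ($w = 12 - 6 \left(\left(-3\right) 15 + 28\right) = 12 - 6 \left(-45 + 28\right) = 12 - -102 = 12 + 102 = 114$)
$\sqrt{w + H{\left(\left(-1\right) \left(-10\right),-68 \right)}} = \sqrt{114 - 27} = \sqrt{87}$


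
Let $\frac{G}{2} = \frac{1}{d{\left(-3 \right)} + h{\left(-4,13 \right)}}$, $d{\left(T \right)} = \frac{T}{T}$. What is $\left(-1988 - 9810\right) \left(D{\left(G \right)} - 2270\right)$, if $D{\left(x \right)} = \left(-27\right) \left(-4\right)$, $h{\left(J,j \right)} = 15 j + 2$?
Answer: $25507276$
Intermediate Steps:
$h{\left(J,j \right)} = 2 + 15 j$
$d{\left(T \right)} = 1$
$G = \frac{1}{99}$ ($G = \frac{2}{1 + \left(2 + 15 \cdot 13\right)} = \frac{2}{1 + \left(2 + 195\right)} = \frac{2}{1 + 197} = \frac{2}{198} = 2 \cdot \frac{1}{198} = \frac{1}{99} \approx 0.010101$)
$D{\left(x \right)} = 108$
$\left(-1988 - 9810\right) \left(D{\left(G \right)} - 2270\right) = \left(-1988 - 9810\right) \left(108 - 2270\right) = \left(-11798\right) \left(-2162\right) = 25507276$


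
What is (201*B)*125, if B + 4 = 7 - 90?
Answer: -2185875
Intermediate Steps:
B = -87 (B = -4 + (7 - 90) = -4 - 83 = -87)
(201*B)*125 = (201*(-87))*125 = -17487*125 = -2185875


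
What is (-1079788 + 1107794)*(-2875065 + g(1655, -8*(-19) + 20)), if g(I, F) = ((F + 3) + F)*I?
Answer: -64435644680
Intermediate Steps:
g(I, F) = I*(3 + 2*F) (g(I, F) = ((3 + F) + F)*I = (3 + 2*F)*I = I*(3 + 2*F))
(-1079788 + 1107794)*(-2875065 + g(1655, -8*(-19) + 20)) = (-1079788 + 1107794)*(-2875065 + 1655*(3 + 2*(-8*(-19) + 20))) = 28006*(-2875065 + 1655*(3 + 2*(152 + 20))) = 28006*(-2875065 + 1655*(3 + 2*172)) = 28006*(-2875065 + 1655*(3 + 344)) = 28006*(-2875065 + 1655*347) = 28006*(-2875065 + 574285) = 28006*(-2300780) = -64435644680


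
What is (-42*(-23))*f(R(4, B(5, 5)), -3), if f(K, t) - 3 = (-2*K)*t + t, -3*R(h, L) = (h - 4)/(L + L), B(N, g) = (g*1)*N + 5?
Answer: 0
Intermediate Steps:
B(N, g) = 5 + N*g (B(N, g) = g*N + 5 = N*g + 5 = 5 + N*g)
R(h, L) = -(-4 + h)/(6*L) (R(h, L) = -(h - 4)/(3*(L + L)) = -(-4 + h)/(3*(2*L)) = -(-4 + h)*1/(2*L)/3 = -(-4 + h)/(6*L))
f(K, t) = 3 + t - 2*K*t (f(K, t) = 3 + ((-2*K)*t + t) = 3 + (-2*K*t + t) = 3 + (t - 2*K*t) = 3 + t - 2*K*t)
(-42*(-23))*f(R(4, B(5, 5)), -3) = (-42*(-23))*(3 - 3 - 2*(4 - 1*4)/(6*(5 + 5*5))*(-3)) = 966*(3 - 3 - 2*(4 - 4)/(6*(5 + 25))*(-3)) = 966*(3 - 3 - 2*(1/6)*0/30*(-3)) = 966*(3 - 3 - 2*(1/6)*(1/30)*0*(-3)) = 966*(3 - 3 - 2*0*(-3)) = 966*(3 - 3 + 0) = 966*0 = 0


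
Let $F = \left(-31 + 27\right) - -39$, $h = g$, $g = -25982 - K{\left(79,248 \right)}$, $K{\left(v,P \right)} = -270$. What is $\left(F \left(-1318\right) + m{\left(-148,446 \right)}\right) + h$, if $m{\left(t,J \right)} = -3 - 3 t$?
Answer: $-71401$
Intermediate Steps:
$g = -25712$ ($g = -25982 - -270 = -25982 + 270 = -25712$)
$h = -25712$
$F = 35$ ($F = -4 + 39 = 35$)
$\left(F \left(-1318\right) + m{\left(-148,446 \right)}\right) + h = \left(35 \left(-1318\right) - -441\right) - 25712 = \left(-46130 + \left(-3 + 444\right)\right) - 25712 = \left(-46130 + 441\right) - 25712 = -45689 - 25712 = -71401$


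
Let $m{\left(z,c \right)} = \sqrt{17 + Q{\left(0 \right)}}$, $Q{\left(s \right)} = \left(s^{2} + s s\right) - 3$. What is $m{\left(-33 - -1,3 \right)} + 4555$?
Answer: $4555 + \sqrt{14} \approx 4558.7$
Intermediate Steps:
$Q{\left(s \right)} = -3 + 2 s^{2}$ ($Q{\left(s \right)} = \left(s^{2} + s^{2}\right) - 3 = 2 s^{2} - 3 = -3 + 2 s^{2}$)
$m{\left(z,c \right)} = \sqrt{14}$ ($m{\left(z,c \right)} = \sqrt{17 - \left(3 - 2 \cdot 0^{2}\right)} = \sqrt{17 + \left(-3 + 2 \cdot 0\right)} = \sqrt{17 + \left(-3 + 0\right)} = \sqrt{17 - 3} = \sqrt{14}$)
$m{\left(-33 - -1,3 \right)} + 4555 = \sqrt{14} + 4555 = 4555 + \sqrt{14}$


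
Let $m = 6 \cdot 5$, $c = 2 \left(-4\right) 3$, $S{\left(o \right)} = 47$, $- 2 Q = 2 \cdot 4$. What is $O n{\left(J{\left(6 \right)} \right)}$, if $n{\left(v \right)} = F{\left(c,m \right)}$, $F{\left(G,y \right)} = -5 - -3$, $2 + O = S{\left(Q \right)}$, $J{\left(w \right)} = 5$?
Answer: $-90$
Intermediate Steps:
$Q = -4$ ($Q = - \frac{2 \cdot 4}{2} = \left(- \frac{1}{2}\right) 8 = -4$)
$O = 45$ ($O = -2 + 47 = 45$)
$c = -24$ ($c = \left(-8\right) 3 = -24$)
$m = 30$
$F{\left(G,y \right)} = -2$ ($F{\left(G,y \right)} = -5 + 3 = -2$)
$n{\left(v \right)} = -2$
$O n{\left(J{\left(6 \right)} \right)} = 45 \left(-2\right) = -90$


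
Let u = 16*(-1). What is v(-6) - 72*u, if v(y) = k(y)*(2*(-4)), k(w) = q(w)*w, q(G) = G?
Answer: 864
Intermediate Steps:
u = -16
k(w) = w² (k(w) = w*w = w²)
v(y) = -8*y² (v(y) = y²*(2*(-4)) = y²*(-8) = -8*y²)
v(-6) - 72*u = -8*(-6)² - 72*(-16) = -8*36 + 1152 = -288 + 1152 = 864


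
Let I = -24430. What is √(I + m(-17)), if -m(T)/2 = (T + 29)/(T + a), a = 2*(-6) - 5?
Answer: I*√7060066/17 ≈ 156.3*I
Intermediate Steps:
a = -17 (a = -12 - 5 = -17)
m(T) = -2*(29 + T)/(-17 + T) (m(T) = -2*(T + 29)/(T - 17) = -2*(29 + T)/(-17 + T))
√(I + m(-17)) = √(-24430 + 2*(-29 - 1*(-17))/(-17 - 17)) = √(-24430 + 2*(-29 + 17)/(-34)) = √(-24430 + 2*(-1/34)*(-12)) = √(-24430 + 12/17) = √(-415298/17) = I*√7060066/17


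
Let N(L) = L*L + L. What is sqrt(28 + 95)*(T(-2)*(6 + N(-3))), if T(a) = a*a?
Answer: 48*sqrt(123) ≈ 532.35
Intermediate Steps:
T(a) = a**2
N(L) = L + L**2 (N(L) = L**2 + L = L + L**2)
sqrt(28 + 95)*(T(-2)*(6 + N(-3))) = sqrt(28 + 95)*((-2)**2*(6 - 3*(1 - 3))) = sqrt(123)*(4*(6 - 3*(-2))) = sqrt(123)*(4*(6 + 6)) = sqrt(123)*(4*12) = sqrt(123)*48 = 48*sqrt(123)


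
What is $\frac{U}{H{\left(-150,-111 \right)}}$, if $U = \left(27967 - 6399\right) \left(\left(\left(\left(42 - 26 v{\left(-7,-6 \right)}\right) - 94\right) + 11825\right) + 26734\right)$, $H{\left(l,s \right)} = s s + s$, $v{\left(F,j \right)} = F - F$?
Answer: $\frac{415259488}{6105} \approx 68020.0$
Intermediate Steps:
$v{\left(F,j \right)} = 0$
$H{\left(l,s \right)} = s + s^{2}$ ($H{\left(l,s \right)} = s^{2} + s = s + s^{2}$)
$U = 830518976$ ($U = \left(27967 - 6399\right) \left(\left(\left(\left(42 - 0\right) - 94\right) + 11825\right) + 26734\right) = 21568 \left(\left(\left(\left(42 + 0\right) - 94\right) + 11825\right) + 26734\right) = 21568 \left(\left(\left(42 - 94\right) + 11825\right) + 26734\right) = 21568 \left(\left(-52 + 11825\right) + 26734\right) = 21568 \left(11773 + 26734\right) = 21568 \cdot 38507 = 830518976$)
$\frac{U}{H{\left(-150,-111 \right)}} = \frac{830518976}{\left(-111\right) \left(1 - 111\right)} = \frac{830518976}{\left(-111\right) \left(-110\right)} = \frac{830518976}{12210} = 830518976 \cdot \frac{1}{12210} = \frac{415259488}{6105}$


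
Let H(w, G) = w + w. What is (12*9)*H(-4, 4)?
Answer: -864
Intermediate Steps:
H(w, G) = 2*w
(12*9)*H(-4, 4) = (12*9)*(2*(-4)) = 108*(-8) = -864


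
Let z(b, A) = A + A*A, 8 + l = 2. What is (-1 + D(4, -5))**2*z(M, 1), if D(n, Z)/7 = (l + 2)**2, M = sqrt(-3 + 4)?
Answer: 24642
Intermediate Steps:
l = -6 (l = -8 + 2 = -6)
M = 1 (M = sqrt(1) = 1)
D(n, Z) = 112 (D(n, Z) = 7*(-6 + 2)**2 = 7*(-4)**2 = 7*16 = 112)
z(b, A) = A + A**2
(-1 + D(4, -5))**2*z(M, 1) = (-1 + 112)**2*(1*(1 + 1)) = 111**2*(1*2) = 12321*2 = 24642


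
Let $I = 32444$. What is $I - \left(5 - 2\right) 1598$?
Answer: $27650$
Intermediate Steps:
$I - \left(5 - 2\right) 1598 = 32444 - \left(5 - 2\right) 1598 = 32444 - 3 \cdot 1598 = 32444 - 4794 = 27650$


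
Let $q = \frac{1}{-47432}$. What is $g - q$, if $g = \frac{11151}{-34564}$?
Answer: $- \frac{132219917}{409859912} \approx -0.3226$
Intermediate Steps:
$q = - \frac{1}{47432} \approx -2.1083 \cdot 10^{-5}$
$g = - \frac{11151}{34564}$ ($g = 11151 \left(- \frac{1}{34564}\right) = - \frac{11151}{34564} \approx -0.32262$)
$g - q = - \frac{11151}{34564} - - \frac{1}{47432} = - \frac{11151}{34564} + \frac{1}{47432} = - \frac{132219917}{409859912}$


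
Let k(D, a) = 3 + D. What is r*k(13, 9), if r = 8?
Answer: 128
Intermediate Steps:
r*k(13, 9) = 8*(3 + 13) = 8*16 = 128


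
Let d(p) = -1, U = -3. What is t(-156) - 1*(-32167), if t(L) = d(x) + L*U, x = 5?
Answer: 32634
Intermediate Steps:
t(L) = -1 - 3*L (t(L) = -1 + L*(-3) = -1 - 3*L)
t(-156) - 1*(-32167) = (-1 - 3*(-156)) - 1*(-32167) = (-1 + 468) + 32167 = 467 + 32167 = 32634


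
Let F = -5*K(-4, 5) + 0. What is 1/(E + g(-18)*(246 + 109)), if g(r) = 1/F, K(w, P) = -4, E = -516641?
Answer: -4/2066493 ≈ -1.9356e-6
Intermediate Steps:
F = 20 (F = -5*(-4) + 0 = 20 + 0 = 20)
g(r) = 1/20
1/(E + g(-18)*(246 + 109)) = 1/(-516641 + (246 + 109)/20) = 1/(-516641 + (1/20)*355) = 1/(-516641 + 71/4) = 1/(-2066493/4) = -4/2066493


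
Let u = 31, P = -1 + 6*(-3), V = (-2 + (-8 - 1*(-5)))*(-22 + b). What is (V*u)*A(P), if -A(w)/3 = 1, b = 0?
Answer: -10230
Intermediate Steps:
V = 110 (V = (-2 + (-8 - 1*(-5)))*(-22 + 0) = (-2 + (-8 + 5))*(-22) = (-2 - 3)*(-22) = -5*(-22) = 110)
P = -19 (P = -1 - 18 = -19)
A(w) = -3 (A(w) = -3*1 = -3)
(V*u)*A(P) = (110*31)*(-3) = 3410*(-3) = -10230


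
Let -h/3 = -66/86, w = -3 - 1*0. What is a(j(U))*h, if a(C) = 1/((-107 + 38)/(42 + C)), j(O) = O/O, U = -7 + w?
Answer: -33/23 ≈ -1.4348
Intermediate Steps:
w = -3 (w = -3 + 0 = -3)
U = -10 (U = -7 - 3 = -10)
j(O) = 1
a(C) = -14/23 - C/69 (a(C) = 1/(-69/(42 + C)) = -14/23 - C/69)
h = 99/43 (h = -(-198)/86 = -3*(-33/43) = 99/43 ≈ 2.3023)
a(j(U))*h = (-14/23 - 1/69*1)*(99/43) = (-14/23 - 1/69)*(99/43) = -43/69*99/43 = -33/23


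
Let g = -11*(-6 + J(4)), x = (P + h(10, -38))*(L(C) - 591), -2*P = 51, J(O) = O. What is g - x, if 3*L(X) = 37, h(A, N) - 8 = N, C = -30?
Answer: -32094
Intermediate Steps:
h(A, N) = 8 + N
P = -51/2 (P = -½*51 = -51/2 ≈ -25.500)
L(X) = 37/3 (L(X) = (⅓)*37 = 37/3)
x = 32116 (x = (-51/2 + (8 - 38))*(37/3 - 591) = (-51/2 - 30)*(-1736/3) = -111/2*(-1736/3) = 32116)
g = 22 (g = -11*(-6 + 4) = -11*(-2) = 22)
g - x = 22 - 1*32116 = 22 - 32116 = -32094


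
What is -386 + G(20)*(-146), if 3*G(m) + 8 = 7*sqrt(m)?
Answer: 10/3 - 2044*sqrt(5)/3 ≈ -1520.2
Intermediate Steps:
G(m) = -8/3 + 7*sqrt(m)/3 (G(m) = -8/3 + (7*sqrt(m))/3 = -8/3 + 7*sqrt(m)/3)
-386 + G(20)*(-146) = -386 + (-8/3 + 7*sqrt(20)/3)*(-146) = -386 + (-8/3 + 7*(2*sqrt(5))/3)*(-146) = -386 + (-8/3 + 14*sqrt(5)/3)*(-146) = -386 + (1168/3 - 2044*sqrt(5)/3) = 10/3 - 2044*sqrt(5)/3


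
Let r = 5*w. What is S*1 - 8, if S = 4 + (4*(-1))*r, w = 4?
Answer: -84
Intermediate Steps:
r = 20 (r = 5*4 = 20)
S = -76 (S = 4 + (4*(-1))*20 = 4 - 4*20 = 4 - 80 = -76)
S*1 - 8 = -76*1 - 8 = -76 - 8 = -84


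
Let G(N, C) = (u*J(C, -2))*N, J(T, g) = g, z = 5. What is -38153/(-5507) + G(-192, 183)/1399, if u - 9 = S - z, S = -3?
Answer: 55490735/7704293 ≈ 7.2026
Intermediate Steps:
u = 1 (u = 9 + (-3 - 1*5) = 9 + (-3 - 5) = 9 - 8 = 1)
G(N, C) = -2*N (G(N, C) = (1*(-2))*N = -2*N)
-38153/(-5507) + G(-192, 183)/1399 = -38153/(-5507) - 2*(-192)/1399 = -38153*(-1/5507) + 384*(1/1399) = 38153/5507 + 384/1399 = 55490735/7704293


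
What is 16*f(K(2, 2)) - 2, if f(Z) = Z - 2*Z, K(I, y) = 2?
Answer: -34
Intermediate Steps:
f(Z) = -Z
16*f(K(2, 2)) - 2 = 16*(-1*2) - 2 = 16*(-2) - 2 = -32 - 2 = -34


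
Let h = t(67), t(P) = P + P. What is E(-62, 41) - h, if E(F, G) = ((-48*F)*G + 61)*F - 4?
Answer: -7568912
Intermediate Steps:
E(F, G) = -4 + F*(61 - 48*F*G) (E(F, G) = (-48*F*G + 61)*F - 4 = (61 - 48*F*G)*F - 4 = F*(61 - 48*F*G) - 4 = -4 + F*(61 - 48*F*G))
t(P) = 2*P
h = 134 (h = 2*67 = 134)
E(-62, 41) - h = (-4 + 61*(-62) - 48*41*(-62)²) - 1*134 = (-4 - 3782 - 48*41*3844) - 134 = (-4 - 3782 - 7564992) - 134 = -7568778 - 134 = -7568912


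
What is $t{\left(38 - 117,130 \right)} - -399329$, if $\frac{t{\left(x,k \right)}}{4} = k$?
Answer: $399849$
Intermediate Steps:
$t{\left(x,k \right)} = 4 k$
$t{\left(38 - 117,130 \right)} - -399329 = 4 \cdot 130 - -399329 = 520 + 399329 = 399849$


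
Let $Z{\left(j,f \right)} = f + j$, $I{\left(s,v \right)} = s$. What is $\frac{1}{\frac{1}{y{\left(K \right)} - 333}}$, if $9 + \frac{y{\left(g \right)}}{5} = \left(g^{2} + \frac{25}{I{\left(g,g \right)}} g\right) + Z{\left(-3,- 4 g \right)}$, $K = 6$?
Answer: $-208$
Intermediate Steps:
$y{\left(g \right)} = 65 - 20 g + 5 g^{2}$ ($y{\left(g \right)} = -45 + 5 \left(\left(g^{2} + \frac{25}{g} g\right) - \left(3 + 4 g\right)\right) = -45 + 5 \left(\left(g^{2} + 25\right) - \left(3 + 4 g\right)\right) = -45 + 5 \left(\left(25 + g^{2}\right) - \left(3 + 4 g\right)\right) = -45 + 5 \left(22 + g^{2} - 4 g\right) = -45 + \left(110 - 20 g + 5 g^{2}\right) = 65 - 20 g + 5 g^{2}$)
$\frac{1}{\frac{1}{y{\left(K \right)} - 333}} = \frac{1}{\frac{1}{\left(65 - 120 + 5 \cdot 6^{2}\right) - 333}} = \frac{1}{\frac{1}{\left(65 - 120 + 5 \cdot 36\right) - 333}} = \frac{1}{\frac{1}{\left(65 - 120 + 180\right) - 333}} = \frac{1}{\frac{1}{125 - 333}} = \frac{1}{\frac{1}{-208}} = \frac{1}{- \frac{1}{208}} = -208$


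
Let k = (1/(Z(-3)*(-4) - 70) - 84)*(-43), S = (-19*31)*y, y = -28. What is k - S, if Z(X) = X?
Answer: -746997/58 ≈ -12879.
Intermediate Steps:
S = 16492 (S = -19*31*(-28) = -589*(-28) = 16492)
k = 209539/58 (k = (1/(-3*(-4) - 70) - 84)*(-43) = (1/(12 - 70) - 84)*(-43) = (1/(-58) - 84)*(-43) = (-1/58 - 84)*(-43) = -4873/58*(-43) = 209539/58 ≈ 3612.7)
k - S = 209539/58 - 1*16492 = 209539/58 - 16492 = -746997/58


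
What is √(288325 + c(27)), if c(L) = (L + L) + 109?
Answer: 2*√72122 ≈ 537.11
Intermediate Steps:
c(L) = 109 + 2*L (c(L) = 2*L + 109 = 109 + 2*L)
√(288325 + c(27)) = √(288325 + (109 + 2*27)) = √(288325 + (109 + 54)) = √(288325 + 163) = √288488 = 2*√72122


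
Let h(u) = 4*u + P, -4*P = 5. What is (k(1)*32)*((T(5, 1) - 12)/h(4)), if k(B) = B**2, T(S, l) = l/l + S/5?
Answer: -1280/59 ≈ -21.695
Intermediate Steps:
P = -5/4 (P = -1/4*5 = -5/4 ≈ -1.2500)
T(S, l) = 1 + S/5 (T(S, l) = 1 + S*(1/5) = 1 + S/5)
h(u) = -5/4 + 4*u (h(u) = 4*u - 5/4 = -5/4 + 4*u)
(k(1)*32)*((T(5, 1) - 12)/h(4)) = (1**2*32)*(((1 + (1/5)*5) - 12)/(-5/4 + 4*4)) = (1*32)*(((1 + 1) - 12)/(-5/4 + 16)) = 32*((2 - 12)/(59/4)) = 32*(-10*4/59) = 32*(-40/59) = -1280/59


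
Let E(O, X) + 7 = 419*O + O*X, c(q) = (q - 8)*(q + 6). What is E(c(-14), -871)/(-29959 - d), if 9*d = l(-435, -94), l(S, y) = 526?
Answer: 716031/270157 ≈ 2.6504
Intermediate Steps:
c(q) = (-8 + q)*(6 + q)
E(O, X) = -7 + 419*O + O*X (E(O, X) = -7 + (419*O + O*X) = -7 + 419*O + O*X)
d = 526/9 (d = (⅑)*526 = 526/9 ≈ 58.444)
E(c(-14), -871)/(-29959 - d) = (-7 + 419*(-48 + (-14)² - 2*(-14)) + (-48 + (-14)² - 2*(-14))*(-871))/(-29959 - 1*526/9) = (-7 + 419*(-48 + 196 + 28) + (-48 + 196 + 28)*(-871))/(-29959 - 526/9) = (-7 + 419*176 + 176*(-871))/(-270157/9) = (-7 + 73744 - 153296)*(-9/270157) = -79559*(-9/270157) = 716031/270157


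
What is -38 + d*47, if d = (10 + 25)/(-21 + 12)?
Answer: -1987/9 ≈ -220.78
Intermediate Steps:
d = -35/9 (d = 35/(-9) = 35*(-⅑) = -35/9 ≈ -3.8889)
-38 + d*47 = -38 - 35/9*47 = -38 - 1645/9 = -1987/9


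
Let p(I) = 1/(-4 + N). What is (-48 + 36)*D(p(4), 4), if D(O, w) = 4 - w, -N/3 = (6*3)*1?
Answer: 0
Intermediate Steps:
N = -54 (N = -3*6*3 = -54 ≈ -54.000)
p(I) = -1/58 (p(I) = 1/(-4 - 54) = 1/(-58) = -1/58)
(-48 + 36)*D(p(4), 4) = (-48 + 36)*(4 - 1*4) = -12*(4 - 4) = -12*0 = 0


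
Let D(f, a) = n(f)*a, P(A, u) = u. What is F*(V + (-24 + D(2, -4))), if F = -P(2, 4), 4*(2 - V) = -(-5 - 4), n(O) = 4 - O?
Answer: 129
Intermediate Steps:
D(f, a) = a*(4 - f) (D(f, a) = (4 - f)*a = a*(4 - f))
V = -¼ (V = 2 - (-1)*(-5 - 4)/4 = 2 - (-1)*(-9)/4 = 2 - ¼*9 = 2 - 9/4 = -¼ ≈ -0.25000)
F = -4 (F = -1*4 = -4)
F*(V + (-24 + D(2, -4))) = -4*(-¼ + (-24 - 4*(4 - 1*2))) = -4*(-¼ + (-24 - 4*(4 - 2))) = -4*(-¼ + (-24 - 4*2)) = -4*(-¼ + (-24 - 8)) = -4*(-¼ - 32) = -4*(-129/4) = 129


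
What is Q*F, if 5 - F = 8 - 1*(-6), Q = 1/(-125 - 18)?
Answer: 9/143 ≈ 0.062937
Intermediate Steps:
Q = -1/143 (Q = 1/(-143) = -1/143 ≈ -0.0069930)
F = -9 (F = 5 - (8 - 1*(-6)) = 5 - (8 + 6) = 5 - 1*14 = 5 - 14 = -9)
Q*F = -1/143*(-9) = 9/143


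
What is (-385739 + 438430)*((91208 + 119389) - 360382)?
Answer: -7892321435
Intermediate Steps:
(-385739 + 438430)*((91208 + 119389) - 360382) = 52691*(210597 - 360382) = 52691*(-149785) = -7892321435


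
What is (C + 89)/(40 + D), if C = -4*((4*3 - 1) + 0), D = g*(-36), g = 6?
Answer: -45/176 ≈ -0.25568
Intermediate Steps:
D = -216 (D = 6*(-36) = -216)
C = -44 (C = -4*((12 - 1) + 0) = -4*(11 + 0) = -4*11 = -44)
(C + 89)/(40 + D) = (-44 + 89)/(40 - 216) = 45/(-176) = 45*(-1/176) = -45/176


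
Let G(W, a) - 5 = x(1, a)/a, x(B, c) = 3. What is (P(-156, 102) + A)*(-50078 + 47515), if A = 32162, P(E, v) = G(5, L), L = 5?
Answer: -412227794/5 ≈ -8.2446e+7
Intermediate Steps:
G(W, a) = 5 + 3/a
P(E, v) = 28/5 (P(E, v) = 5 + 3/5 = 5 + 3*(⅕) = 5 + ⅗ = 28/5)
(P(-156, 102) + A)*(-50078 + 47515) = (28/5 + 32162)*(-50078 + 47515) = (160838/5)*(-2563) = -412227794/5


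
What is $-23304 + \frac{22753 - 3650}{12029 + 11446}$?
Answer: $- \frac{547042297}{23475} \approx -23303.0$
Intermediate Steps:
$-23304 + \frac{22753 - 3650}{12029 + 11446} = -23304 + \frac{19103}{23475} = - \frac{547042297}{23475}$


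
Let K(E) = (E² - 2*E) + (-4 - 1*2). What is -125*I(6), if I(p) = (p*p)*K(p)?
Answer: -81000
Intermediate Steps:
K(E) = -6 + E² - 2*E (K(E) = (E² - 2*E) + (-4 - 2) = (E² - 2*E) - 6 = -6 + E² - 2*E)
I(p) = p²*(-6 + p² - 2*p) (I(p) = (p*p)*(-6 + p² - 2*p) = p²*(-6 + p² - 2*p))
-125*I(6) = -125*6²*(-6 + 6² - 2*6) = -4500*(-6 + 36 - 12) = -4500*18 = -125*648 = -81000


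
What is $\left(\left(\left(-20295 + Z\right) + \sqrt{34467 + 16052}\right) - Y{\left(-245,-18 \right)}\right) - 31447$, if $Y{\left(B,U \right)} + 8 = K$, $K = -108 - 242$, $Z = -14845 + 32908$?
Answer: $-33321 + 7 \sqrt{1031} \approx -33096.0$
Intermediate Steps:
$Z = 18063$
$K = -350$
$Y{\left(B,U \right)} = -358$ ($Y{\left(B,U \right)} = -8 - 350 = -358$)
$\left(\left(\left(-20295 + Z\right) + \sqrt{34467 + 16052}\right) - Y{\left(-245,-18 \right)}\right) - 31447 = \left(\left(\left(-20295 + 18063\right) + \sqrt{34467 + 16052}\right) - -358\right) - 31447 = \left(\left(-2232 + \sqrt{50519}\right) + 358\right) - 31447 = \left(\left(-2232 + 7 \sqrt{1031}\right) + 358\right) - 31447 = \left(-1874 + 7 \sqrt{1031}\right) - 31447 = -33321 + 7 \sqrt{1031}$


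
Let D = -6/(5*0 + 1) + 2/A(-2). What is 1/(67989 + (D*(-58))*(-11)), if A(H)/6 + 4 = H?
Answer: 9/577130 ≈ 1.5594e-5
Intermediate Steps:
A(H) = -24 + 6*H
D = -109/18 (D = -6/(5*0 + 1) + 2/(-24 + 6*(-2)) = -6/(0 + 1) + 2/(-24 - 12) = -6/1 + 2/(-36) = -6*1 + 2*(-1/36) = -6 - 1/18 = -109/18 ≈ -6.0556)
1/(67989 + (D*(-58))*(-11)) = 1/(67989 - 109/18*(-58)*(-11)) = 1/(67989 + (3161/9)*(-11)) = 1/(67989 - 34771/9) = 1/(577130/9) = 9/577130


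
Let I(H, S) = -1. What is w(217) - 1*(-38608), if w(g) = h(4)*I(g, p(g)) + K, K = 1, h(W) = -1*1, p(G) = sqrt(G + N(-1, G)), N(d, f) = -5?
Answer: 38610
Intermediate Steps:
p(G) = sqrt(-5 + G) (p(G) = sqrt(G - 5) = sqrt(-5 + G))
h(W) = -1
w(g) = 2 (w(g) = -1*(-1) + 1 = 1 + 1 = 2)
w(217) - 1*(-38608) = 2 - 1*(-38608) = 2 + 38608 = 38610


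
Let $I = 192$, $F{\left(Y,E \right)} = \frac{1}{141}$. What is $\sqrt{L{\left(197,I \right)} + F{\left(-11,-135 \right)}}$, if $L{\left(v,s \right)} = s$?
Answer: $\frac{\sqrt{3817293}}{141} \approx 13.857$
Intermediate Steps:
$F{\left(Y,E \right)} = \frac{1}{141}$
$\sqrt{L{\left(197,I \right)} + F{\left(-11,-135 \right)}} = \sqrt{192 + \frac{1}{141}} = \sqrt{\frac{27073}{141}} = \frac{\sqrt{3817293}}{141}$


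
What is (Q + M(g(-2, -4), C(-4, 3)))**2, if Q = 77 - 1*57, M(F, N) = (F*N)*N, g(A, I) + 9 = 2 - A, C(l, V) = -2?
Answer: 0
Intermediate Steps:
g(A, I) = -7 - A (g(A, I) = -9 + (2 - A) = -7 - A)
M(F, N) = F*N**2
Q = 20 (Q = 77 - 57 = 20)
(Q + M(g(-2, -4), C(-4, 3)))**2 = (20 + (-7 - 1*(-2))*(-2)**2)**2 = (20 + (-7 + 2)*4)**2 = (20 - 5*4)**2 = (20 - 20)**2 = 0**2 = 0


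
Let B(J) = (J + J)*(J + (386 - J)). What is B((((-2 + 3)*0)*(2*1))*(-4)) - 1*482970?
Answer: -482970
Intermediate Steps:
B(J) = 772*J (B(J) = (2*J)*386 = 772*J)
B((((-2 + 3)*0)*(2*1))*(-4)) - 1*482970 = 772*((((-2 + 3)*0)*(2*1))*(-4)) - 1*482970 = 772*(((1*0)*2)*(-4)) - 482970 = 772*((0*2)*(-4)) - 482970 = 772*(0*(-4)) - 482970 = 772*0 - 482970 = 0 - 482970 = -482970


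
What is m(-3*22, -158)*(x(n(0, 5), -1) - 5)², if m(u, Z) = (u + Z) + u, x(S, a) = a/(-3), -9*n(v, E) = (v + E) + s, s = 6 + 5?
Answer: -56840/9 ≈ -6315.6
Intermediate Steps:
s = 11
n(v, E) = -11/9 - E/9 - v/9 (n(v, E) = -((v + E) + 11)/9 = -((E + v) + 11)/9 = -(11 + E + v)/9 = -11/9 - E/9 - v/9)
x(S, a) = -a/3 (x(S, a) = a*(-⅓) = -a/3)
m(u, Z) = Z + 2*u (m(u, Z) = (Z + u) + u = Z + 2*u)
m(-3*22, -158)*(x(n(0, 5), -1) - 5)² = (-158 + 2*(-3*22))*(-⅓*(-1) - 5)² = (-158 + 2*(-66))*(⅓ - 5)² = (-158 - 132)*(-14/3)² = -290*196/9 = -56840/9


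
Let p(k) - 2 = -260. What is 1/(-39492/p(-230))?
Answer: 43/6582 ≈ 0.0065330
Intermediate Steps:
p(k) = -258 (p(k) = 2 - 260 = -258)
1/(-39492/p(-230)) = 1/(-39492/(-258)) = 1/(-39492*(-1/258)) = 1/(6582/43) = 43/6582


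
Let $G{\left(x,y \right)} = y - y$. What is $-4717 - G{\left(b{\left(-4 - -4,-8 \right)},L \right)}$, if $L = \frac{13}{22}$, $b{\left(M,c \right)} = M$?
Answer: $-4717$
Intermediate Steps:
$L = \frac{13}{22}$ ($L = 13 \cdot \frac{1}{22} = \frac{13}{22} \approx 0.59091$)
$G{\left(x,y \right)} = 0$
$-4717 - G{\left(b{\left(-4 - -4,-8 \right)},L \right)} = -4717 - 0 = -4717 + 0 = -4717$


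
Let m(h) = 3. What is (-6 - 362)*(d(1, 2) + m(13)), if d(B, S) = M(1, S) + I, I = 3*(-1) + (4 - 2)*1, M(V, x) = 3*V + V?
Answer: -2208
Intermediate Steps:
M(V, x) = 4*V
I = -1 (I = -3 + 2*1 = -3 + 2 = -1)
d(B, S) = 3 (d(B, S) = 4*1 - 1 = 4 - 1 = 3)
(-6 - 362)*(d(1, 2) + m(13)) = (-6 - 362)*(3 + 3) = -368*6 = -2208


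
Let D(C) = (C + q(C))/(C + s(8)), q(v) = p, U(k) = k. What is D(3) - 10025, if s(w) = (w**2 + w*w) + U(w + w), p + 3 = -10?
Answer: -1473685/147 ≈ -10025.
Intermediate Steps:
p = -13 (p = -3 - 10 = -13)
s(w) = 2*w + 2*w**2 (s(w) = (w**2 + w*w) + (w + w) = (w**2 + w**2) + 2*w = 2*w**2 + 2*w = 2*w + 2*w**2)
q(v) = -13
D(C) = (-13 + C)/(144 + C) (D(C) = (C - 13)/(C + 2*8*(1 + 8)) = (-13 + C)/(C + 2*8*9) = (-13 + C)/(C + 144) = (-13 + C)/(144 + C))
D(3) - 10025 = (-13 + 3)/(144 + 3) - 10025 = -10/147 - 10025 = -1473685/147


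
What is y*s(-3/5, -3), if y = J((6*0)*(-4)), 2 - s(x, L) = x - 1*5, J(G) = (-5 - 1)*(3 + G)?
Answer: -684/5 ≈ -136.80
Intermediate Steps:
J(G) = -18 - 6*G (J(G) = -6*(3 + G) = -18 - 6*G)
s(x, L) = 7 - x (s(x, L) = 2 - (x - 1*5) = 2 - (x - 5) = 2 - (-5 + x) = 2 + (5 - x) = 7 - x)
y = -18 (y = -18 - 6*6*0*(-4) = -18 - 0*(-4) = -18 - 6*0 = -18 + 0 = -18)
y*s(-3/5, -3) = -18*(7 - (-3)/5) = -18*(7 - 1*(-⅗)) = -18*(7 + ⅗) = -18*38/5 = -684/5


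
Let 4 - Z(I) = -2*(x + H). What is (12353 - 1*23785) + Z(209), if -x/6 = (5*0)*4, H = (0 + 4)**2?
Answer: -11396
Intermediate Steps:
H = 16 (H = 4**2 = 16)
x = 0 (x = -6*5*0*4 = -0*4 = -6*0 = 0)
Z(I) = 36 (Z(I) = 4 - (-2)*(0 + 16) = 4 - (-2)*16 = 4 - 1*(-32) = 4 + 32 = 36)
(12353 - 1*23785) + Z(209) = (12353 - 1*23785) + 36 = (12353 - 23785) + 36 = -11432 + 36 = -11396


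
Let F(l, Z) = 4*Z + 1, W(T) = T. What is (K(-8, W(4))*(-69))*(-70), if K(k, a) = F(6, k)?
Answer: -149730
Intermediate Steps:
F(l, Z) = 1 + 4*Z
K(k, a) = 1 + 4*k
(K(-8, W(4))*(-69))*(-70) = ((1 + 4*(-8))*(-69))*(-70) = ((1 - 32)*(-69))*(-70) = -31*(-69)*(-70) = 2139*(-70) = -149730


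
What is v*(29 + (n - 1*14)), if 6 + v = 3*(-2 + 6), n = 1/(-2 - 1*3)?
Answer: 444/5 ≈ 88.800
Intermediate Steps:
n = -⅕ (n = 1/(-2 - 3) = 1/(-5) = -⅕ ≈ -0.20000)
v = 6 (v = -6 + 3*(-2 + 6) = -6 + 3*4 = -6 + 12 = 6)
v*(29 + (n - 1*14)) = 6*(29 + (-⅕ - 1*14)) = 6*(29 + (-⅕ - 14)) = 6*(29 - 71/5) = 6*(74/5) = 444/5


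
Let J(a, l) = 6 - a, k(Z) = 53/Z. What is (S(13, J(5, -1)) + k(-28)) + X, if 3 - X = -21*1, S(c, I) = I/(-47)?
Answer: 29065/1316 ≈ 22.086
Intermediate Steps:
S(c, I) = -I/47 (S(c, I) = I*(-1/47) = -I/47)
X = 24 (X = 3 - (-21) = 3 - 1*(-21) = 3 + 21 = 24)
(S(13, J(5, -1)) + k(-28)) + X = (-(6 - 1*5)/47 + 53/(-28)) + 24 = (-(6 - 5)/47 + 53*(-1/28)) + 24 = (-1/47*1 - 53/28) + 24 = (-1/47 - 53/28) + 24 = -2519/1316 + 24 = 29065/1316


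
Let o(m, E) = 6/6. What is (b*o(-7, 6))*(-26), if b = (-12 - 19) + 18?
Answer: 338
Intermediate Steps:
o(m, E) = 1 (o(m, E) = 6*(1/6) = 1)
b = -13 (b = -31 + 18 = -13)
(b*o(-7, 6))*(-26) = -13*1*(-26) = -13*(-26) = 338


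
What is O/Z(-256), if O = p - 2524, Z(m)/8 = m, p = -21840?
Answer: 6091/512 ≈ 11.896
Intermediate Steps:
Z(m) = 8*m
O = -24364 (O = -21840 - 2524 = -24364)
O/Z(-256) = -24364/(8*(-256)) = -24364/(-2048) = -24364*(-1/2048) = 6091/512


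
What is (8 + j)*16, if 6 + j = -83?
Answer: -1296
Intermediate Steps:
j = -89 (j = -6 - 83 = -89)
(8 + j)*16 = (8 - 89)*16 = -81*16 = -1296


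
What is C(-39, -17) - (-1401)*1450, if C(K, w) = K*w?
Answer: 2032113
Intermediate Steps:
C(-39, -17) - (-1401)*1450 = -39*(-17) - (-1401)*1450 = 663 - 1401*(-1450) = 663 + 2031450 = 2032113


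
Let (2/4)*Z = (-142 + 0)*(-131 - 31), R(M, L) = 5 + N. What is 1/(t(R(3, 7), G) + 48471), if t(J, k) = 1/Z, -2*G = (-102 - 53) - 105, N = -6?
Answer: 46008/2230053769 ≈ 2.0631e-5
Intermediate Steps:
G = 130 (G = -((-102 - 53) - 105)/2 = -(-155 - 105)/2 = -1/2*(-260) = 130)
R(M, L) = -1 (R(M, L) = 5 - 6 = -1)
Z = 46008 (Z = 2*((-142 + 0)*(-131 - 31)) = 2*(-142*(-162)) = 2*23004 = 46008)
t(J, k) = 1/46008
1/(t(R(3, 7), G) + 48471) = 1/(1/46008 + 48471) = 1/(2230053769/46008) = 46008/2230053769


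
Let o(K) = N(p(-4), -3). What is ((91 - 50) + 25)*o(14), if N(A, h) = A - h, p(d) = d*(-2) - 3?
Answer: 528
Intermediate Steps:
p(d) = -3 - 2*d (p(d) = -2*d - 3 = -3 - 2*d)
o(K) = 8 (o(K) = (-3 - 2*(-4)) - 1*(-3) = (-3 + 8) + 3 = 5 + 3 = 8)
((91 - 50) + 25)*o(14) = ((91 - 50) + 25)*8 = (41 + 25)*8 = 66*8 = 528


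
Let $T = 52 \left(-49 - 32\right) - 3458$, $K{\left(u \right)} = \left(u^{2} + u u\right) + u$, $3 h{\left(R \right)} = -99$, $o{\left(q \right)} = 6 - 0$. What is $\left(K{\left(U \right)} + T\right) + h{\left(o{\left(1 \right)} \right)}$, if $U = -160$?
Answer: $43337$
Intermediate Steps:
$o{\left(q \right)} = 6$ ($o{\left(q \right)} = 6 + 0 = 6$)
$h{\left(R \right)} = -33$ ($h{\left(R \right)} = \frac{1}{3} \left(-99\right) = -33$)
$K{\left(u \right)} = u + 2 u^{2}$ ($K{\left(u \right)} = \left(u^{2} + u^{2}\right) + u = 2 u^{2} + u = u + 2 u^{2}$)
$T = -7670$ ($T = 52 \left(-81\right) - 3458 = -4212 - 3458 = -7670$)
$\left(K{\left(U \right)} + T\right) + h{\left(o{\left(1 \right)} \right)} = \left(- 160 \left(1 + 2 \left(-160\right)\right) - 7670\right) - 33 = \left(- 160 \left(1 - 320\right) - 7670\right) - 33 = \left(\left(-160\right) \left(-319\right) - 7670\right) - 33 = \left(51040 - 7670\right) - 33 = 43370 - 33 = 43337$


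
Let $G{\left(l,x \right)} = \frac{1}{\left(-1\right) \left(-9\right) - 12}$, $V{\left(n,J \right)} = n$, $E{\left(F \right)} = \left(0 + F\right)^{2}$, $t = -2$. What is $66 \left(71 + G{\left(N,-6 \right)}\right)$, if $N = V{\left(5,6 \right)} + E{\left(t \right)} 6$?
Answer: $4664$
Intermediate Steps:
$E{\left(F \right)} = F^{2}$
$N = 29$ ($N = 5 + \left(-2\right)^{2} \cdot 6 = 5 + 4 \cdot 6 = 5 + 24 = 29$)
$G{\left(l,x \right)} = - \frac{1}{3}$ ($G{\left(l,x \right)} = \frac{1}{9 - 12} = \frac{1}{-3} = - \frac{1}{3}$)
$66 \left(71 + G{\left(N,-6 \right)}\right) = 66 \left(71 - \frac{1}{3}\right) = 66 \cdot \frac{212}{3} = 4664$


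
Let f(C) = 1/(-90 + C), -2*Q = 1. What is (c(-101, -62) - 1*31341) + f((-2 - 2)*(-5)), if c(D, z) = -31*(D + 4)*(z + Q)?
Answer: -7674748/35 ≈ -2.1928e+5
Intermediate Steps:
Q = -1/2 (Q = -1/2*1 = -1/2 ≈ -0.50000)
c(D, z) = -31*(4 + D)*(-1/2 + z) (c(D, z) = -31*(D + 4)*(z - 1/2) = -31*(4 + D)*(-1/2 + z))
(c(-101, -62) - 1*31341) + f((-2 - 2)*(-5)) = ((62 - 124*(-62) + (31/2)*(-101) - 31*(-101)*(-62)) - 1*31341) + 1/(-90 + (-2 - 2)*(-5)) = ((62 + 7688 - 3131/2 - 194122) - 31341) + 1/(-90 - 4*(-5)) = (-375875/2 - 31341) + 1/(-90 + 20) = -438557/2 + 1/(-70) = -438557/2 - 1/70 = -7674748/35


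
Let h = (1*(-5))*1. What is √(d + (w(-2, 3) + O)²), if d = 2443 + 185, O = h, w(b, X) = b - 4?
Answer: √2749 ≈ 52.431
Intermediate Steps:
h = -5 (h = -5*1 = -5)
w(b, X) = -4 + b
O = -5
d = 2628
√(d + (w(-2, 3) + O)²) = √(2628 + ((-4 - 2) - 5)²) = √(2628 + (-6 - 5)²) = √(2628 + (-11)²) = √(2628 + 121) = √2749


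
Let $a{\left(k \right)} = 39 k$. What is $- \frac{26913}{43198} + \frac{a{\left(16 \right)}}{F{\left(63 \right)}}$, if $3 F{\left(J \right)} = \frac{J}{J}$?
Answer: $\frac{80839743}{43198} \approx 1871.4$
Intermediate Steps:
$F{\left(J \right)} = \frac{1}{3}$ ($F{\left(J \right)} = \frac{J \frac{1}{J}}{3} = \frac{1}{3} \cdot 1 = \frac{1}{3}$)
$- \frac{26913}{43198} + \frac{a{\left(16 \right)}}{F{\left(63 \right)}} = - \frac{26913}{43198} + 39 \cdot 16 \frac{1}{\frac{1}{3}} = \left(-26913\right) \frac{1}{43198} + 624 \cdot 3 = - \frac{26913}{43198} + 1872 = \frac{80839743}{43198}$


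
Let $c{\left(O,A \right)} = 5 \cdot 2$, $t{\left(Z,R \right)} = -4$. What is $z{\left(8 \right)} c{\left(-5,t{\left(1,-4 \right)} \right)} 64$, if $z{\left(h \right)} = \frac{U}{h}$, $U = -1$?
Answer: $-80$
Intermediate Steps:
$c{\left(O,A \right)} = 10$
$z{\left(h \right)} = - \frac{1}{h}$
$z{\left(8 \right)} c{\left(-5,t{\left(1,-4 \right)} \right)} 64 = - \frac{1}{8} \cdot 10 \cdot 64 = \left(-1\right) \frac{1}{8} \cdot 10 \cdot 64 = \left(- \frac{1}{8}\right) 10 \cdot 64 = \left(- \frac{5}{4}\right) 64 = -80$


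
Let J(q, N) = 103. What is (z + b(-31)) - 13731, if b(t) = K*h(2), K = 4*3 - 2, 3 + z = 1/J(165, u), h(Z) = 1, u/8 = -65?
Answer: -1413571/103 ≈ -13724.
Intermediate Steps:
u = -520 (u = 8*(-65) = -520)
z = -308/103 (z = -3 + 1/103 = -308/103 ≈ -2.9903)
K = 10 (K = 12 - 2 = 10)
b(t) = 10 (b(t) = 10*1 = 10)
(z + b(-31)) - 13731 = (-308/103 + 10) - 13731 = 722/103 - 13731 = -1413571/103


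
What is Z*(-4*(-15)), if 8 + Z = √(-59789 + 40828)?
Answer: -480 + 60*I*√18961 ≈ -480.0 + 8261.9*I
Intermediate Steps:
Z = -8 + I*√18961 (Z = -8 + √(-59789 + 40828) = -8 + √(-18961) = -8 + I*√18961 ≈ -8.0 + 137.7*I)
Z*(-4*(-15)) = (-8 + I*√18961)*(-4*(-15)) = (-8 + I*√18961)*60 = -480 + 60*I*√18961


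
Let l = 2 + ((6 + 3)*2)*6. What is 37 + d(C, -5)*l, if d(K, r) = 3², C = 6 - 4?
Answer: 1027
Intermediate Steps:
C = 2
d(K, r) = 9
l = 110 (l = 2 + (9*2)*6 = 2 + 18*6 = 2 + 108 = 110)
37 + d(C, -5)*l = 37 + 9*110 = 37 + 990 = 1027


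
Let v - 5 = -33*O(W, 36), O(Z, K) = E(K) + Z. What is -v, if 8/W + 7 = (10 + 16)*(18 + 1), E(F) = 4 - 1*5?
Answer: -18242/487 ≈ -37.458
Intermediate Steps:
E(F) = -1 (E(F) = 4 - 5 = -1)
W = 8/487 (W = 8/(-7 + (10 + 16)*(18 + 1)) = 8/(-7 + 26*19) = 8/(-7 + 494) = 8/487 ≈ 0.016427)
O(Z, K) = -1 + Z
v = 18242/487 (v = 5 - 33*(-1 + 8/487) = 5 - 33*(-479/487) = 5 + 15807/487 = 18242/487 ≈ 37.458)
-v = -1*18242/487 = -18242/487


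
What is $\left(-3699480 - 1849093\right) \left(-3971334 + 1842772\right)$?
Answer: $11810481642026$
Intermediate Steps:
$\left(-3699480 - 1849093\right) \left(-3971334 + 1842772\right) = \left(-5548573\right) \left(-2128562\right) = 11810481642026$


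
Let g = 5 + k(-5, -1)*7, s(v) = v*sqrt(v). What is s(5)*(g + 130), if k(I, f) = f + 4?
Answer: 780*sqrt(5) ≈ 1744.1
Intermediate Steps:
s(v) = v**(3/2)
k(I, f) = 4 + f
g = 26 (g = 5 + (4 - 1)*7 = 5 + 3*7 = 5 + 21 = 26)
s(5)*(g + 130) = 5**(3/2)*(26 + 130) = (5*sqrt(5))*156 = 780*sqrt(5)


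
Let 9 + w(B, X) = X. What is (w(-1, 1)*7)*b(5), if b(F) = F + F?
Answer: -560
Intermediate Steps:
b(F) = 2*F
w(B, X) = -9 + X
(w(-1, 1)*7)*b(5) = ((-9 + 1)*7)*(2*5) = -8*7*10 = -56*10 = -560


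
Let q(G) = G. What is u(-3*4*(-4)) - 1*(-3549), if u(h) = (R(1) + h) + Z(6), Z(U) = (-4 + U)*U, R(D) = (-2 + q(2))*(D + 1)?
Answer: 3609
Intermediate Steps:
R(D) = 0 (R(D) = (-2 + 2)*(D + 1) = 0*(1 + D) = 0)
Z(U) = U*(-4 + U)
u(h) = 12 + h (u(h) = (0 + h) + 6*(-4 + 6) = h + 6*2 = h + 12 = 12 + h)
u(-3*4*(-4)) - 1*(-3549) = (12 - 3*4*(-4)) - 1*(-3549) = (12 - 12*(-4)) + 3549 = (12 + 48) + 3549 = 60 + 3549 = 3609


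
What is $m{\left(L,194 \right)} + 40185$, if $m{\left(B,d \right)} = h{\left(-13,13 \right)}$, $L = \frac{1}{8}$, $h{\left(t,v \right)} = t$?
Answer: $40172$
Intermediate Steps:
$L = \frac{1}{8} \approx 0.125$
$m{\left(B,d \right)} = -13$
$m{\left(L,194 \right)} + 40185 = -13 + 40185 = 40172$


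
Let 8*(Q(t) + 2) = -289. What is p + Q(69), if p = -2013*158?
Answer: -2544737/8 ≈ -3.1809e+5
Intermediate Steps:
Q(t) = -305/8 (Q(t) = -2 + (⅛)*(-289) = -2 - 289/8 = -305/8)
p = -318054
p + Q(69) = -318054 - 305/8 = -2544737/8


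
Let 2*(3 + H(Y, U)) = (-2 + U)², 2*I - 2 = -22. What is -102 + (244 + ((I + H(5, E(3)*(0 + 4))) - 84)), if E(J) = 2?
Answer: 63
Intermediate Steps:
I = -10 (I = 1 + (½)*(-22) = 1 - 11 = -10)
H(Y, U) = -3 + (-2 + U)²/2
-102 + (244 + ((I + H(5, E(3)*(0 + 4))) - 84)) = -102 + (244 + ((-10 + (-3 + (-2 + 2*(0 + 4))²/2)) - 84)) = -102 + (244 + ((-10 + (-3 + (-2 + 2*4)²/2)) - 84)) = -102 + (244 + ((-10 + (-3 + (-2 + 8)²/2)) - 84)) = -102 + (244 + ((-10 + (-3 + (½)*6²)) - 84)) = -102 + (244 + ((-10 + (-3 + (½)*36)) - 84)) = -102 + (244 + ((-10 + (-3 + 18)) - 84)) = -102 + (244 + ((-10 + 15) - 84)) = -102 + (244 + (5 - 84)) = -102 + (244 - 79) = -102 + 165 = 63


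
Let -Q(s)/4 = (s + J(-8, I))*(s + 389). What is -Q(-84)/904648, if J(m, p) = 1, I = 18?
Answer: -25315/226162 ≈ -0.11193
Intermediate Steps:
Q(s) = -4*(1 + s)*(389 + s) (Q(s) = -4*(s + 1)*(s + 389) = -4*(1 + s)*(389 + s))
-Q(-84)/904648 = -(-1556 - 1560*(-84) - 4*(-84)²)/904648 = -(-1556 + 131040 - 4*7056)/904648 = -(-1556 + 131040 - 28224)/904648 = -101260/904648 = -1*25315/226162 = -25315/226162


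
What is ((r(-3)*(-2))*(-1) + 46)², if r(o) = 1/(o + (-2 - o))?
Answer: 2025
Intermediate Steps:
r(o) = -½ (r(o) = 1/(-2) = -½)
((r(-3)*(-2))*(-1) + 46)² = (-½*(-2)*(-1) + 46)² = (1*(-1) + 46)² = (-1 + 46)² = 45² = 2025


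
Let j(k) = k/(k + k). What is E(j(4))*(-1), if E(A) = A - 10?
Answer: 19/2 ≈ 9.5000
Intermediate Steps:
j(k) = ½ (j(k) = k/((2*k)) = (1/(2*k))*k = ½)
E(A) = -10 + A
E(j(4))*(-1) = (-10 + ½)*(-1) = -19/2*(-1) = 19/2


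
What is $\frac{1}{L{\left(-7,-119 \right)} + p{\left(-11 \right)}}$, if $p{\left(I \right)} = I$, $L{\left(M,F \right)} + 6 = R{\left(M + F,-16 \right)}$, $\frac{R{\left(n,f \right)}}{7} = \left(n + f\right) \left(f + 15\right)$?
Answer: $\frac{1}{977} \approx 0.0010235$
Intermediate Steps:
$R{\left(n,f \right)} = 7 \left(15 + f\right) \left(f + n\right)$ ($R{\left(n,f \right)} = 7 \left(n + f\right) \left(f + 15\right) = 7 \left(f + n\right) \left(15 + f\right) = 7 \left(15 + f\right) \left(f + n\right)$)
$L{\left(M,F \right)} = 106 - 7 F - 7 M$ ($L{\left(M,F \right)} = -6 + \left(7 \left(-16\right)^{2} + 105 \left(-16\right) + 105 \left(M + F\right) + 7 \left(-16\right) \left(M + F\right)\right) = -6 + \left(7 \cdot 256 - 1680 + 105 \left(F + M\right) + 7 \left(-16\right) \left(F + M\right)\right) = -6 + \left(1792 - 1680 + \left(105 F + 105 M\right) - \left(112 F + 112 M\right)\right) = -6 - \left(-112 + 7 F + 7 M\right) = 106 - 7 F - 7 M$)
$\frac{1}{L{\left(-7,-119 \right)} + p{\left(-11 \right)}} = \frac{1}{\left(106 - -833 - -49\right) - 11} = \frac{1}{\left(106 + 833 + 49\right) - 11} = \frac{1}{988 - 11} = \frac{1}{977}$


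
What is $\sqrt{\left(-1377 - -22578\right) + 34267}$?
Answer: $14 \sqrt{283} \approx 235.52$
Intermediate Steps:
$\sqrt{\left(-1377 - -22578\right) + 34267} = \sqrt{\left(-1377 + 22578\right) + 34267} = \sqrt{21201 + 34267} = \sqrt{55468} = 14 \sqrt{283}$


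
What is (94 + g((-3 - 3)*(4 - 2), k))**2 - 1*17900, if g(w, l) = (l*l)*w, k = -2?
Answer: -15784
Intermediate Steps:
g(w, l) = w*l**2 (g(w, l) = l**2*w = w*l**2)
(94 + g((-3 - 3)*(4 - 2), k))**2 - 1*17900 = (94 + ((-3 - 3)*(4 - 2))*(-2)**2)**2 - 1*17900 = (94 - 6*2*4)**2 - 17900 = (94 - 12*4)**2 - 17900 = (94 - 48)**2 - 17900 = 46**2 - 17900 = 2116 - 17900 = -15784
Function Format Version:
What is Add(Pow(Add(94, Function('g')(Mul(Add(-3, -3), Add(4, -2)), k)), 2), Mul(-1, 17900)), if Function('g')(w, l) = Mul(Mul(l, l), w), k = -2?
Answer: -15784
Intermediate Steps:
Function('g')(w, l) = Mul(w, Pow(l, 2)) (Function('g')(w, l) = Mul(Pow(l, 2), w) = Mul(w, Pow(l, 2)))
Add(Pow(Add(94, Function('g')(Mul(Add(-3, -3), Add(4, -2)), k)), 2), Mul(-1, 17900)) = Add(Pow(Add(94, Mul(Mul(Add(-3, -3), Add(4, -2)), Pow(-2, 2))), 2), Mul(-1, 17900)) = Add(Pow(Add(94, Mul(Mul(-6, 2), 4)), 2), -17900) = Add(Pow(Add(94, Mul(-12, 4)), 2), -17900) = Add(Pow(Add(94, -48), 2), -17900) = Add(Pow(46, 2), -17900) = Add(2116, -17900) = -15784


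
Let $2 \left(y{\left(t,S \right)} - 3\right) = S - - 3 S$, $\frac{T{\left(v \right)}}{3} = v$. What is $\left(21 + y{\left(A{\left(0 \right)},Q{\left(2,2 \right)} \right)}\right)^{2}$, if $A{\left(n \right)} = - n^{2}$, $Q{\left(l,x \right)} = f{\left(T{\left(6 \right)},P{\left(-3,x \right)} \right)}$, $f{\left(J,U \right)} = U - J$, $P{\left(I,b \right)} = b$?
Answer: $64$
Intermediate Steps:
$T{\left(v \right)} = 3 v$
$Q{\left(l,x \right)} = -18 + x$ ($Q{\left(l,x \right)} = x - 3 \cdot 6 = x - 18 = -18 + x$)
$y{\left(t,S \right)} = 3 + 2 S$ ($y{\left(t,S \right)} = 3 + \frac{S - - 3 S}{2} = 3 + \frac{S + 3 S}{2} = 3 + \frac{4 S}{2} = 3 + 2 S$)
$\left(21 + y{\left(A{\left(0 \right)},Q{\left(2,2 \right)} \right)}\right)^{2} = \left(21 + \left(3 + 2 \left(-18 + 2\right)\right)\right)^{2} = \left(21 + \left(3 + 2 \left(-16\right)\right)\right)^{2} = \left(21 + \left(3 - 32\right)\right)^{2} = \left(21 - 29\right)^{2} = \left(-8\right)^{2} = 64$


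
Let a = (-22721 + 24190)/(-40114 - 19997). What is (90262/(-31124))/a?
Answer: 2712869541/22860578 ≈ 118.67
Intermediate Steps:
a = -1469/60111 (a = 1469/(-60111) = 1469*(-1/60111) = -1469/60111 ≈ -0.024438)
(90262/(-31124))/a = (90262/(-31124))/(-1469/60111) = (90262*(-1/31124))*(-60111/1469) = -45131/15562*(-60111/1469) = 2712869541/22860578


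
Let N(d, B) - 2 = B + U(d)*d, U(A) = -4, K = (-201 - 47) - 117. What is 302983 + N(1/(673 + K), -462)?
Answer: 23294270/77 ≈ 3.0252e+5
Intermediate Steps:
K = -365 (K = -248 - 117 = -365)
N(d, B) = 2 + B - 4*d (N(d, B) = 2 + (B - 4*d) = 2 + B - 4*d)
302983 + N(1/(673 + K), -462) = 302983 + (2 - 462 - 4/(673 - 365)) = 302983 + (2 - 462 - 4/308) = 302983 + (2 - 462 - 4*1/308) = 302983 + (2 - 462 - 1/77) = 302983 - 35421/77 = 23294270/77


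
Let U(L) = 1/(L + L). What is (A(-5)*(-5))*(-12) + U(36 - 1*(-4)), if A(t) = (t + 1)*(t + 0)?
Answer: 96001/80 ≈ 1200.0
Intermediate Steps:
A(t) = t*(1 + t) (A(t) = (1 + t)*t = t*(1 + t))
U(L) = 1/(2*L)
(A(-5)*(-5))*(-12) + U(36 - 1*(-4)) = (-5*(1 - 5)*(-5))*(-12) + 1/(2*(36 - 1*(-4))) = (-5*(-4)*(-5))*(-12) + 1/(2*(36 + 4)) = (20*(-5))*(-12) + (½)/40 = -100*(-12) + (½)*(1/40) = 1200 + 1/80 = 96001/80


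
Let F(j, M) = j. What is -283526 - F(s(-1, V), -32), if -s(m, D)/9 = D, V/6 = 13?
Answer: -282824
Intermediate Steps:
V = 78 (V = 6*13 = 78)
s(m, D) = -9*D
-283526 - F(s(-1, V), -32) = -283526 - (-9)*78 = -283526 - 1*(-702) = -283526 + 702 = -282824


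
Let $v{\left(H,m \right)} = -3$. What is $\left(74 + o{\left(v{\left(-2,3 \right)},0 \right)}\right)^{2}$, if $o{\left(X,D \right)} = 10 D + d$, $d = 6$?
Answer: $6400$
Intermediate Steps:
$o{\left(X,D \right)} = 6 + 10 D$ ($o{\left(X,D \right)} = 10 D + 6 = 6 + 10 D$)
$\left(74 + o{\left(v{\left(-2,3 \right)},0 \right)}\right)^{2} = \left(74 + \left(6 + 10 \cdot 0\right)\right)^{2} = \left(74 + \left(6 + 0\right)\right)^{2} = \left(74 + 6\right)^{2} = 80^{2} = 6400$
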